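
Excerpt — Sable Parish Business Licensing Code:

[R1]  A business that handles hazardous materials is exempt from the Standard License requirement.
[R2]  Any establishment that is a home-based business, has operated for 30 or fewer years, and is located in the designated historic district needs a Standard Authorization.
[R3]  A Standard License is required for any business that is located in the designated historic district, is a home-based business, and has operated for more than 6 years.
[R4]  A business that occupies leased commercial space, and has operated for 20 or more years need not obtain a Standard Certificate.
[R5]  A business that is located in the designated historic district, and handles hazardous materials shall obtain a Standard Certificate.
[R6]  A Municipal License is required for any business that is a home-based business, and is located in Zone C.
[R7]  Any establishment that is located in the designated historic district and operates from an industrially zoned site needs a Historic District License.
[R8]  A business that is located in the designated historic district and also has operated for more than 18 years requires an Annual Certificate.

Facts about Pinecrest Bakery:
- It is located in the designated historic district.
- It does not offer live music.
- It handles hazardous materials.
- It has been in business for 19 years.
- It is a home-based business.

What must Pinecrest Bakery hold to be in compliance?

[R1] handles hazardous materials → exempt from Standard License.
[R2] is a home-based business; years in business 19 ≤ 30; is located in the designated historic district → Standard Authorization required.
[R3] is located in the designated historic district; is a home-based business; years in business 19 > 6 → Standard License required.
[R4] is a home-based business (not: occupies leased commercial space); years in business 19 < 20 → Standard Certificate exemption does not apply.
[R5] is located in the designated historic district; handles hazardous materials → Standard Certificate required.
[R6] is a home-based business; is located in the designated historic district (not: is located in Zone C) → Municipal License not required.
[R7] is located in the designated historic district; is a home-based business (not: operates from an industrially zoned site) → Historic District License not required.
[R8] is located in the designated historic district; years in business 19 > 18 → Annual Certificate required.

Annual Certificate, Standard Authorization, Standard Certificate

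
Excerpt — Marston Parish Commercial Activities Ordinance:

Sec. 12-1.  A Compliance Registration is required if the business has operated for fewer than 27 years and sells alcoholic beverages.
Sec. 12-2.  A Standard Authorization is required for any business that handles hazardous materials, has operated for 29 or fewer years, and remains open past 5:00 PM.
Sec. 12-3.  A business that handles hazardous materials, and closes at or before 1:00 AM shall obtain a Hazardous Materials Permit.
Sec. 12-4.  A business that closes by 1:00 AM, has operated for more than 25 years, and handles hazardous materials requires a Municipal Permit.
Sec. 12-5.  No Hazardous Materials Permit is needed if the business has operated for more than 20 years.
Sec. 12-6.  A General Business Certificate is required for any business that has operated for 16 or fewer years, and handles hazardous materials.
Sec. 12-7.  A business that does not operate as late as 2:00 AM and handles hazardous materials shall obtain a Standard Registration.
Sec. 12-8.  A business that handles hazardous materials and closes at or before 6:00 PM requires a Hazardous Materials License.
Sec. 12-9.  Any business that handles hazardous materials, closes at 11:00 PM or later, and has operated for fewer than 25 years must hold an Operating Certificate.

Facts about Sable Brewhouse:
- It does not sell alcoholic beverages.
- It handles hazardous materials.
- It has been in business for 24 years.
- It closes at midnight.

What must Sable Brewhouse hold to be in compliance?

Sec. 12-1. years in business 24 < 27; does not sell alcoholic beverages → Compliance Registration not required.
Sec. 12-2. handles hazardous materials; years in business 24 ≤ 29; closes midnight, after 5:00 PM → Standard Authorization required.
Sec. 12-3. handles hazardous materials; closes midnight, at/before 1:00 AM → Hazardous Materials Permit required.
Sec. 12-4. closes midnight, at/before 1:00 AM; years in business 24 ≤ 25; handles hazardous materials → Municipal Permit not required.
Sec. 12-5. years in business 24 > 20 → exempt from Hazardous Materials Permit.
Sec. 12-6. years in business 24 > 16; handles hazardous materials → General Business Certificate not required.
Sec. 12-7. closes midnight, at/before 2:00 AM; handles hazardous materials → Standard Registration required.
Sec. 12-8. handles hazardous materials; closes midnight, after 6:00 PM → Hazardous Materials License not required.
Sec. 12-9. handles hazardous materials; closes midnight, after 11:00 PM; years in business 24 < 25 → Operating Certificate required.

Operating Certificate, Standard Authorization, Standard Registration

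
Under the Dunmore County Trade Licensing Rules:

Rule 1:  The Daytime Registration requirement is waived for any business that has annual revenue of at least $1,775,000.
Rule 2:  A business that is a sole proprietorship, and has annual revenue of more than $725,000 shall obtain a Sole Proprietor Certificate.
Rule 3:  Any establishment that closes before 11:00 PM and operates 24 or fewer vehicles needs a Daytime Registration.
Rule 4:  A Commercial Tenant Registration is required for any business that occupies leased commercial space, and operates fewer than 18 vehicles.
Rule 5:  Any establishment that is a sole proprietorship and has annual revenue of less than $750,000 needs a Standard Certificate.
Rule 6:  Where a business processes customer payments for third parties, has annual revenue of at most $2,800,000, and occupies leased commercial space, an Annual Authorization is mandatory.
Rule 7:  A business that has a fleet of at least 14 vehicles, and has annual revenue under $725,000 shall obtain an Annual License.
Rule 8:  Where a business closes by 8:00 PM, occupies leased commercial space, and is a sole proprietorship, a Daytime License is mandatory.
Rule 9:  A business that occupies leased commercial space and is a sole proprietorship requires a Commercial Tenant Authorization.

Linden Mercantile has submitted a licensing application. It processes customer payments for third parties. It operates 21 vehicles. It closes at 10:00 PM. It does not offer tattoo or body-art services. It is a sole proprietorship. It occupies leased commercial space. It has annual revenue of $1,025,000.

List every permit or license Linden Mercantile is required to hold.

Rule 1: revenue $1,025,000 < $1,775,000 → Daytime Registration exemption does not apply.
Rule 2: is a sole proprietorship; revenue $1,025,000 > $725,000 → Sole Proprietor Certificate required.
Rule 3: closes 10:00 PM, at/before 11:00 PM; vehicles 21 ≤ 24 → Daytime Registration required.
Rule 4: occupies leased commercial space; vehicles 21 ≥ 18 → Commercial Tenant Registration not required.
Rule 5: is a sole proprietorship; revenue $1,025,000 ≥ $750,000 → Standard Certificate not required.
Rule 6: processes customer payments for third parties; revenue $1,025,000 ≤ $2,800,000; occupies leased commercial space → Annual Authorization required.
Rule 7: vehicles 21 ≥ 14; revenue $1,025,000 ≥ $725,000 → Annual License not required.
Rule 8: closes 10:00 PM, after 8:00 PM; occupies leased commercial space; is a sole proprietorship → Daytime License not required.
Rule 9: occupies leased commercial space; is a sole proprietorship → Commercial Tenant Authorization required.

Annual Authorization, Commercial Tenant Authorization, Daytime Registration, Sole Proprietor Certificate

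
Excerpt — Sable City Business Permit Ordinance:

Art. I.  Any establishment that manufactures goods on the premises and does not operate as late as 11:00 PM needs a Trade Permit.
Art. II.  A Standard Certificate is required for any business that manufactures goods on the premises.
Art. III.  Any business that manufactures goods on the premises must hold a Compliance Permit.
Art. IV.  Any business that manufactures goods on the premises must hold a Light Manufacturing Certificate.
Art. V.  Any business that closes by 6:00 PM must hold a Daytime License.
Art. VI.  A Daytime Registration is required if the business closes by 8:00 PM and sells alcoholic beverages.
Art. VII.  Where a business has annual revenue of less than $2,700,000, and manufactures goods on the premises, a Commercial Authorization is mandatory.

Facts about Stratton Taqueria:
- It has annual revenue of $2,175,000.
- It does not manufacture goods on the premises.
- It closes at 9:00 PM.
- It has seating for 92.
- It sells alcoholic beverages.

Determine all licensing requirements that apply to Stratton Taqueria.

None

Art. I. does not manufacture goods on the premises; closes 9:00 PM, at/before 11:00 PM → Trade Permit not required.
Art. II. does not manufacture goods on the premises → Standard Certificate not required.
Art. III. does not manufacture goods on the premises → Compliance Permit not required.
Art. IV. does not manufacture goods on the premises → Light Manufacturing Certificate not required.
Art. V. closes 9:00 PM, after 6:00 PM → Daytime License not required.
Art. VI. closes 9:00 PM, after 8:00 PM; sells alcoholic beverages → Daytime Registration not required.
Art. VII. revenue $2,175,000 < $2,700,000; does not manufacture goods on the premises → Commercial Authorization not required.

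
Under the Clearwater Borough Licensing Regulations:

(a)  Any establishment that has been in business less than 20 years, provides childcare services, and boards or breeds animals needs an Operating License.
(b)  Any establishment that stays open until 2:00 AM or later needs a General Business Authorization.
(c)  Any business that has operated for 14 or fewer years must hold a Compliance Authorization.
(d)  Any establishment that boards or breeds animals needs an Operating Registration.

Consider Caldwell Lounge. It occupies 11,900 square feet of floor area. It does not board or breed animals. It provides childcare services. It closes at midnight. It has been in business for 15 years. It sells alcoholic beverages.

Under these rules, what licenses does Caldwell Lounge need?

None

(a) years in business 15 < 20; provides childcare services; does not board or breed animals → Operating License not required.
(b) closes midnight, at/before 2:00 AM → General Business Authorization not required.
(c) years in business 15 > 14 → Compliance Authorization not required.
(d) does not board or breed animals → Operating Registration not required.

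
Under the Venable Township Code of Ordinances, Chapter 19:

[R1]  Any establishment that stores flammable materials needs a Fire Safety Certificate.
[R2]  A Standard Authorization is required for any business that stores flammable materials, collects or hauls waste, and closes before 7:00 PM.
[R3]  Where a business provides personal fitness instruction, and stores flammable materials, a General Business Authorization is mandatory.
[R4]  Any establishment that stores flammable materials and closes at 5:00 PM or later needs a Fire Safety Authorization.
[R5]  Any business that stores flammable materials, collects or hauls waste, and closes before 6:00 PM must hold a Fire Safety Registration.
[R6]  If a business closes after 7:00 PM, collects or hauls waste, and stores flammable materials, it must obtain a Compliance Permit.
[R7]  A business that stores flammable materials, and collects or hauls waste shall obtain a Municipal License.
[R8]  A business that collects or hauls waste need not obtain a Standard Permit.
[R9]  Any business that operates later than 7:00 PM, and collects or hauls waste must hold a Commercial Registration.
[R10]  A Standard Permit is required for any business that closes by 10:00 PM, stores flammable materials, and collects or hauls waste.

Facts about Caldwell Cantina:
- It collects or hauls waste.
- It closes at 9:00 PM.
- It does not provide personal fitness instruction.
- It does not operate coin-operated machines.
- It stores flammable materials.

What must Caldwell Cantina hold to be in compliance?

[R1] stores flammable materials → Fire Safety Certificate required.
[R2] stores flammable materials; collects or hauls waste; closes 9:00 PM, after 7:00 PM → Standard Authorization not required.
[R3] does not provide personal fitness instruction; stores flammable materials → General Business Authorization not required.
[R4] stores flammable materials; closes 9:00 PM, after 5:00 PM → Fire Safety Authorization required.
[R5] stores flammable materials; collects or hauls waste; closes 9:00 PM, after 6:00 PM → Fire Safety Registration not required.
[R6] closes 9:00 PM, after 7:00 PM; collects or hauls waste; stores flammable materials → Compliance Permit required.
[R7] stores flammable materials; collects or hauls waste → Municipal License required.
[R8] collects or hauls waste → exempt from Standard Permit.
[R9] closes 9:00 PM, after 7:00 PM; collects or hauls waste → Commercial Registration required.
[R10] closes 9:00 PM, at/before 10:00 PM; stores flammable materials; collects or hauls waste → Standard Permit required.

Commercial Registration, Compliance Permit, Fire Safety Authorization, Fire Safety Certificate, Municipal License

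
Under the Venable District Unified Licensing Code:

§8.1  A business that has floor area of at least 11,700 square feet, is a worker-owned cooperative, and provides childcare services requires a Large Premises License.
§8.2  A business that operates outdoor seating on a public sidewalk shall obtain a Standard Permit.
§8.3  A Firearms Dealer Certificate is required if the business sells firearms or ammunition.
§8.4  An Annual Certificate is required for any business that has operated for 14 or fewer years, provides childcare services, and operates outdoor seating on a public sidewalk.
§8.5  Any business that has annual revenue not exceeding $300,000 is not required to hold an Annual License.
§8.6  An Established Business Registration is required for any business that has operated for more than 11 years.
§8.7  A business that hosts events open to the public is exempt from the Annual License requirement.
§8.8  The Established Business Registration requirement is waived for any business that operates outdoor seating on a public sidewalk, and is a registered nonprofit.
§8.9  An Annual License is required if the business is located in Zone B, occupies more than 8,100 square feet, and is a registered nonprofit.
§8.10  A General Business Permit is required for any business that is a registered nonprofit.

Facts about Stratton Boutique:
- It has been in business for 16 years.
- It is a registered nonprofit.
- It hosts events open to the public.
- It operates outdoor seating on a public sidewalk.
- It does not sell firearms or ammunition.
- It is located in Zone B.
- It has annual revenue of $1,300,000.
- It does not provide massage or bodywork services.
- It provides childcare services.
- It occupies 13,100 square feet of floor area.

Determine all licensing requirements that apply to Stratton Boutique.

General Business Permit, Standard Permit

§8.1 floor area 13,100 square feet ≥ 11,700 square feet; is a registered nonprofit (not: is a worker-owned cooperative); provides childcare services → Large Premises License not required.
§8.2 operates outdoor seating on a public sidewalk → Standard Permit required.
§8.3 does not sell firearms or ammunition → Firearms Dealer Certificate not required.
§8.4 years in business 16 > 14; provides childcare services; operates outdoor seating on a public sidewalk → Annual Certificate not required.
§8.5 revenue $1,300,000 > $300,000 → Annual License exemption does not apply.
§8.6 years in business 16 > 11 → Established Business Registration required.
§8.7 hosts events open to the public → exempt from Annual License.
§8.8 operates outdoor seating on a public sidewalk; is a registered nonprofit → exempt from Established Business Registration.
§8.9 is located in Zone B; floor area 13,100 square feet > 8,100 square feet; is a registered nonprofit → Annual License required.
§8.10 is a registered nonprofit → General Business Permit required.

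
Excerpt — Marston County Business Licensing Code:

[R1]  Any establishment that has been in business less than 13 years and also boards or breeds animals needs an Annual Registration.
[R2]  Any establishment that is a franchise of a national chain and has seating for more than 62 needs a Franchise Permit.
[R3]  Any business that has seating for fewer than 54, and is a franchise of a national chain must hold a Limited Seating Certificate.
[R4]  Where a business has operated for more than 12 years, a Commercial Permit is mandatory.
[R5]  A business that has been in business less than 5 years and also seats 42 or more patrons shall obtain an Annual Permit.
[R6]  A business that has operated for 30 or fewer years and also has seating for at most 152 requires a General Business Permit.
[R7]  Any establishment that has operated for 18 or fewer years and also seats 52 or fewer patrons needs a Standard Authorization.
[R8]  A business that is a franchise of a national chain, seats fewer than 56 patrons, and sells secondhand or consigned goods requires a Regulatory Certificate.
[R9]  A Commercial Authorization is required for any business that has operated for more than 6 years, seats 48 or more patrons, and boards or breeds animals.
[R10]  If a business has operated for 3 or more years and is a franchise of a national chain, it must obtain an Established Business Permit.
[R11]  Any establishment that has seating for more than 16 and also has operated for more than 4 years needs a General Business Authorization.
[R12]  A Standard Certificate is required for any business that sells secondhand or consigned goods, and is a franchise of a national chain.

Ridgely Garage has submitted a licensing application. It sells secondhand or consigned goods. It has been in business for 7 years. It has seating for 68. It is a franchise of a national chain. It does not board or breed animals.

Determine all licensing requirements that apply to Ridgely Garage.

Established Business Permit, Franchise Permit, General Business Authorization, General Business Permit, Standard Certificate

[R1] years in business 7 < 13; does not board or breed animals → Annual Registration not required.
[R2] is a franchise of a national chain; seating 68 > 62 → Franchise Permit required.
[R3] seating 68 ≥ 54; is a franchise of a national chain → Limited Seating Certificate not required.
[R4] years in business 7 ≤ 12 → Commercial Permit not required.
[R5] years in business 7 ≥ 5; seating 68 ≥ 42 → Annual Permit not required.
[R6] years in business 7 ≤ 30; seating 68 ≤ 152 → General Business Permit required.
[R7] years in business 7 ≤ 18; seating 68 > 52 → Standard Authorization not required.
[R8] is a franchise of a national chain; seating 68 ≥ 56; sells secondhand or consigned goods → Regulatory Certificate not required.
[R9] years in business 7 > 6; seating 68 ≥ 48; does not board or breed animals → Commercial Authorization not required.
[R10] years in business 7 ≥ 3; is a franchise of a national chain → Established Business Permit required.
[R11] seating 68 > 16; years in business 7 > 4 → General Business Authorization required.
[R12] sells secondhand or consigned goods; is a franchise of a national chain → Standard Certificate required.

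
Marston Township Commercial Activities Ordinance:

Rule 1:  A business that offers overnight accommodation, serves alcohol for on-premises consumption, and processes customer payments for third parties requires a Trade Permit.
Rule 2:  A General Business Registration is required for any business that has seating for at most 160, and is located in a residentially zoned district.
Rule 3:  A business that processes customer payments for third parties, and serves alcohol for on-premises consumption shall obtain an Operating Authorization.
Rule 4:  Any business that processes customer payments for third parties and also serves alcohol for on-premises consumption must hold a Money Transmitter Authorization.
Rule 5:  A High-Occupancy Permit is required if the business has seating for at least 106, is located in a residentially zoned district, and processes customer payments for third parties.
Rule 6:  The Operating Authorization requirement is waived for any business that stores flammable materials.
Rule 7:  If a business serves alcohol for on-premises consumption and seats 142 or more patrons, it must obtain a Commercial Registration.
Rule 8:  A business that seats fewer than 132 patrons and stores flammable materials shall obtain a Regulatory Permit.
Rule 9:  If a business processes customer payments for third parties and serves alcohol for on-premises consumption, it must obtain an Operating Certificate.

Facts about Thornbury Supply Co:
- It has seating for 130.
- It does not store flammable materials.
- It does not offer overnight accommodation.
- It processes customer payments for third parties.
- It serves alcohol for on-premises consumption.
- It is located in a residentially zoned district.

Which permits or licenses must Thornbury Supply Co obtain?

Rule 1: does not offer overnight accommodation; serves alcohol for on-premises consumption; processes customer payments for third parties → Trade Permit not required.
Rule 2: seating 130 ≤ 160; is located in a residentially zoned district → General Business Registration required.
Rule 3: processes customer payments for third parties; serves alcohol for on-premises consumption → Operating Authorization required.
Rule 4: processes customer payments for third parties; serves alcohol for on-premises consumption → Money Transmitter Authorization required.
Rule 5: seating 130 ≥ 106; is located in a residentially zoned district; processes customer payments for third parties → High-Occupancy Permit required.
Rule 6: does not store flammable materials → Operating Authorization exemption does not apply.
Rule 7: serves alcohol for on-premises consumption; seating 130 < 142 → Commercial Registration not required.
Rule 8: seating 130 < 132; does not store flammable materials → Regulatory Permit not required.
Rule 9: processes customer payments for third parties; serves alcohol for on-premises consumption → Operating Certificate required.

General Business Registration, High-Occupancy Permit, Money Transmitter Authorization, Operating Authorization, Operating Certificate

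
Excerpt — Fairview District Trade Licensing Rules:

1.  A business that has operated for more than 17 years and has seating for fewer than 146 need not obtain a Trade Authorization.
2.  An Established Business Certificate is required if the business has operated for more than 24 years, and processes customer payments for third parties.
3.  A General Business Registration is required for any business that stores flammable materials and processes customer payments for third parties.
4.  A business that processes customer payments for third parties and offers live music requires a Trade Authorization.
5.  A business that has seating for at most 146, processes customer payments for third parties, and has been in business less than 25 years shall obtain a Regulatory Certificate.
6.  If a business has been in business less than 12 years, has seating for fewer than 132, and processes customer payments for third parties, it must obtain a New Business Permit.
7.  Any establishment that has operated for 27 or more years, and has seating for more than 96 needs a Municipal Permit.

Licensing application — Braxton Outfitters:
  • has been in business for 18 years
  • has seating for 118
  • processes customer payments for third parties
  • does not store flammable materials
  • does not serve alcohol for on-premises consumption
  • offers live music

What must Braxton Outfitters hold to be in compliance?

Regulatory Certificate

1. years in business 18 > 17; seating 118 < 146 → exempt from Trade Authorization.
2. years in business 18 ≤ 24; processes customer payments for third parties → Established Business Certificate not required.
3. does not store flammable materials; processes customer payments for third parties → General Business Registration not required.
4. processes customer payments for third parties; offers live music → Trade Authorization required.
5. seating 118 ≤ 146; processes customer payments for third parties; years in business 18 < 25 → Regulatory Certificate required.
6. years in business 18 ≥ 12; seating 118 < 132; processes customer payments for third parties → New Business Permit not required.
7. years in business 18 < 27; seating 118 > 96 → Municipal Permit not required.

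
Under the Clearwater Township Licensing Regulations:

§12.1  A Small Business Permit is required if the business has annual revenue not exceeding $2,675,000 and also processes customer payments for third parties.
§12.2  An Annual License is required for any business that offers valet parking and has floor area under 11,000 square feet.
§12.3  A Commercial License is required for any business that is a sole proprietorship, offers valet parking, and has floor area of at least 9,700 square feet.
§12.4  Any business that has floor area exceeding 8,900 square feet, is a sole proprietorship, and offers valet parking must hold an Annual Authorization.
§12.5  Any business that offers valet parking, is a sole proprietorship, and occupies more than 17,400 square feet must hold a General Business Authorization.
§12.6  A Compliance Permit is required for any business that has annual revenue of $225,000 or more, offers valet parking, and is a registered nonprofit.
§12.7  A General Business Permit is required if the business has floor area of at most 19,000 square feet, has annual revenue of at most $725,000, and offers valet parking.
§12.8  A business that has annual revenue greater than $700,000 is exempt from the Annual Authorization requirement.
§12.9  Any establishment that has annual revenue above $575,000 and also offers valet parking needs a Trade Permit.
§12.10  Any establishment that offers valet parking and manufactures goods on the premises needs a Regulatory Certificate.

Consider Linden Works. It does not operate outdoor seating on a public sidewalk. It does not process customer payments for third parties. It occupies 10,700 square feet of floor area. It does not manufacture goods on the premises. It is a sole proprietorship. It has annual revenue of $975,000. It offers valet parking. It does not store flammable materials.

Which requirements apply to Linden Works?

§12.1 revenue $975,000 ≤ $2,675,000; does not process customer payments for third parties → Small Business Permit not required.
§12.2 offers valet parking; floor area 10,700 square feet < 11,000 square feet → Annual License required.
§12.3 is a sole proprietorship; offers valet parking; floor area 10,700 square feet ≥ 9,700 square feet → Commercial License required.
§12.4 floor area 10,700 square feet > 8,900 square feet; is a sole proprietorship; offers valet parking → Annual Authorization required.
§12.5 offers valet parking; is a sole proprietorship; floor area 10,700 square feet ≤ 17,400 square feet → General Business Authorization not required.
§12.6 revenue $975,000 ≥ $225,000; offers valet parking; is a sole proprietorship (not: is a registered nonprofit) → Compliance Permit not required.
§12.7 floor area 10,700 square feet ≤ 19,000 square feet; revenue $975,000 > $725,000; offers valet parking → General Business Permit not required.
§12.8 revenue $975,000 > $700,000 → exempt from Annual Authorization.
§12.9 revenue $975,000 > $575,000; offers valet parking → Trade Permit required.
§12.10 offers valet parking; does not manufacture goods on the premises → Regulatory Certificate not required.

Annual License, Commercial License, Trade Permit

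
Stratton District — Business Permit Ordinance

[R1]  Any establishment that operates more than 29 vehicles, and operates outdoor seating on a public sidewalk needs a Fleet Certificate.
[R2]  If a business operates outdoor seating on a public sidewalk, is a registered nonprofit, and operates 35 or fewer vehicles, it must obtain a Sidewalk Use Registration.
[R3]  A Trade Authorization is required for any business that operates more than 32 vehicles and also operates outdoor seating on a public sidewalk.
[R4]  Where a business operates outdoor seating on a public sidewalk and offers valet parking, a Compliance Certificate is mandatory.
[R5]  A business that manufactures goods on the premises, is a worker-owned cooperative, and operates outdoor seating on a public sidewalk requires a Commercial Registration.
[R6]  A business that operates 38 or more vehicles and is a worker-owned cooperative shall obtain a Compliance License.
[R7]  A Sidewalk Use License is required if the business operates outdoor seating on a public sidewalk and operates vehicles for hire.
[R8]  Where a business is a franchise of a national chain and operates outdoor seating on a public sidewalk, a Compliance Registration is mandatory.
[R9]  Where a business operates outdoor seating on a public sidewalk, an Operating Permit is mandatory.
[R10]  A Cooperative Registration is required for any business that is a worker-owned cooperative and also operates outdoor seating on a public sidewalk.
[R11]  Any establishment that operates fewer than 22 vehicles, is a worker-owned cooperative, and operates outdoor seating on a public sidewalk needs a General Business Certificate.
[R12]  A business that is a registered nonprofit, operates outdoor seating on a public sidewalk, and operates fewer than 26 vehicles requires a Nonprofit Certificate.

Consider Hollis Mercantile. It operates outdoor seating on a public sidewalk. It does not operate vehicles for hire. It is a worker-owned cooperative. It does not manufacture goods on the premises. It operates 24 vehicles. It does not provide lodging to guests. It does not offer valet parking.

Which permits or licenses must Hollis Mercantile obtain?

[R1] vehicles 24 ≤ 29; operates outdoor seating on a public sidewalk → Fleet Certificate not required.
[R2] operates outdoor seating on a public sidewalk; is a worker-owned cooperative (not: is a registered nonprofit); vehicles 24 ≤ 35 → Sidewalk Use Registration not required.
[R3] vehicles 24 ≤ 32; operates outdoor seating on a public sidewalk → Trade Authorization not required.
[R4] operates outdoor seating on a public sidewalk; does not offer valet parking → Compliance Certificate not required.
[R5] does not manufacture goods on the premises; is a worker-owned cooperative; operates outdoor seating on a public sidewalk → Commercial Registration not required.
[R6] vehicles 24 < 38; is a worker-owned cooperative → Compliance License not required.
[R7] operates outdoor seating on a public sidewalk; does not operate vehicles for hire → Sidewalk Use License not required.
[R8] is a worker-owned cooperative (not: is a franchise of a national chain); operates outdoor seating on a public sidewalk → Compliance Registration not required.
[R9] operates outdoor seating on a public sidewalk → Operating Permit required.
[R10] is a worker-owned cooperative; operates outdoor seating on a public sidewalk → Cooperative Registration required.
[R11] vehicles 24 ≥ 22; is a worker-owned cooperative; operates outdoor seating on a public sidewalk → General Business Certificate not required.
[R12] is a worker-owned cooperative (not: is a registered nonprofit); operates outdoor seating on a public sidewalk; vehicles 24 < 26 → Nonprofit Certificate not required.

Cooperative Registration, Operating Permit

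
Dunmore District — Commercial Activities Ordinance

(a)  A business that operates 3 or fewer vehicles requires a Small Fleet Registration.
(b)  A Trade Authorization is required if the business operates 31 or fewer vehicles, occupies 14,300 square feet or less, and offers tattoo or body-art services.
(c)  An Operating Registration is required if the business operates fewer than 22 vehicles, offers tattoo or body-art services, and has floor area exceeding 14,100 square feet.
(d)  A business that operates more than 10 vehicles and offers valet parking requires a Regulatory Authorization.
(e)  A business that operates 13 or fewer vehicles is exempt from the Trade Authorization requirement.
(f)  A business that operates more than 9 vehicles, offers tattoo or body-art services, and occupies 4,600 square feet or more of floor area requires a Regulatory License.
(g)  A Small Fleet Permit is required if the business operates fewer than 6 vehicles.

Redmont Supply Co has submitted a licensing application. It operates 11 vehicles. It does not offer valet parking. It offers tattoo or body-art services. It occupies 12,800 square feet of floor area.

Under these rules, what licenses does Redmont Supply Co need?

Regulatory License

(a) vehicles 11 > 3 → Small Fleet Registration not required.
(b) vehicles 11 ≤ 31; floor area 12,800 square feet ≤ 14,300 square feet; offers tattoo or body-art services → Trade Authorization required.
(c) vehicles 11 < 22; offers tattoo or body-art services; floor area 12,800 square feet ≤ 14,100 square feet → Operating Registration not required.
(d) vehicles 11 > 10; does not offer valet parking → Regulatory Authorization not required.
(e) vehicles 11 ≤ 13 → exempt from Trade Authorization.
(f) vehicles 11 > 9; offers tattoo or body-art services; floor area 12,800 square feet ≥ 4,600 square feet → Regulatory License required.
(g) vehicles 11 ≥ 6 → Small Fleet Permit not required.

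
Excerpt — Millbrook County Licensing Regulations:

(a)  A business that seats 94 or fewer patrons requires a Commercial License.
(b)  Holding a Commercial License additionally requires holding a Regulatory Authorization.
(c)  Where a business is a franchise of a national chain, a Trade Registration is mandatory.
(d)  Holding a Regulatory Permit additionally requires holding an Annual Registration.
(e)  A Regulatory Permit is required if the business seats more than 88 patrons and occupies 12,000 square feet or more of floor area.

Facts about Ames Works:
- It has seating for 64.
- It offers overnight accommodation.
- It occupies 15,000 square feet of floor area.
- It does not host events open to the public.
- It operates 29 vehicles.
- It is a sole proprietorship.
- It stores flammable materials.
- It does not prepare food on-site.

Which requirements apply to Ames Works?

Commercial License, Regulatory Authorization

(a) seating 64 ≤ 94 → Commercial License required.
(b) Commercial License is required → Regulatory Authorization also required.
(c) is a sole proprietorship (not: is a franchise of a national chain) → Trade Registration not required.
(d) Regulatory Permit is not required → no effect.
(e) seating 64 ≤ 88; floor area 15,000 square feet ≥ 12,000 square feet → Regulatory Permit not required.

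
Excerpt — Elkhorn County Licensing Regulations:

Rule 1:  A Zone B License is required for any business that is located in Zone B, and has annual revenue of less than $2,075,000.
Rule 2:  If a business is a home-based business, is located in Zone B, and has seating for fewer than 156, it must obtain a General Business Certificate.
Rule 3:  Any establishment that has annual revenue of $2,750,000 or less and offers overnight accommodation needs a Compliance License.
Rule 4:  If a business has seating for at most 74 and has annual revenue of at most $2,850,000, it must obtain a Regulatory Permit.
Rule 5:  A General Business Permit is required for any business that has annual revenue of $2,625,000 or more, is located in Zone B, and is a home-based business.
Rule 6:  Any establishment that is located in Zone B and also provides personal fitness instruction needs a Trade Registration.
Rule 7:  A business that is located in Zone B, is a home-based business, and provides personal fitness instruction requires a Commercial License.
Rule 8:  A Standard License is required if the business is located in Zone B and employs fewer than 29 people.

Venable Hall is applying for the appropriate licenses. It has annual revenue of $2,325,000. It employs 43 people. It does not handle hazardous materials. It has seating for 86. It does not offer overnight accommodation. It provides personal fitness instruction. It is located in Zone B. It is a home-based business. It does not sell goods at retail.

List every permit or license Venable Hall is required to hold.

Commercial License, General Business Certificate, Trade Registration

Rule 1: is located in Zone B; revenue $2,325,000 ≥ $2,075,000 → Zone B License not required.
Rule 2: is a home-based business; is located in Zone B; seating 86 < 156 → General Business Certificate required.
Rule 3: revenue $2,325,000 ≤ $2,750,000; does not offer overnight accommodation → Compliance License not required.
Rule 4: seating 86 > 74; revenue $2,325,000 ≤ $2,850,000 → Regulatory Permit not required.
Rule 5: revenue $2,325,000 < $2,625,000; is located in Zone B; is a home-based business → General Business Permit not required.
Rule 6: is located in Zone B; provides personal fitness instruction → Trade Registration required.
Rule 7: is located in Zone B; is a home-based business; provides personal fitness instruction → Commercial License required.
Rule 8: is located in Zone B; employees 43 ≥ 29 → Standard License not required.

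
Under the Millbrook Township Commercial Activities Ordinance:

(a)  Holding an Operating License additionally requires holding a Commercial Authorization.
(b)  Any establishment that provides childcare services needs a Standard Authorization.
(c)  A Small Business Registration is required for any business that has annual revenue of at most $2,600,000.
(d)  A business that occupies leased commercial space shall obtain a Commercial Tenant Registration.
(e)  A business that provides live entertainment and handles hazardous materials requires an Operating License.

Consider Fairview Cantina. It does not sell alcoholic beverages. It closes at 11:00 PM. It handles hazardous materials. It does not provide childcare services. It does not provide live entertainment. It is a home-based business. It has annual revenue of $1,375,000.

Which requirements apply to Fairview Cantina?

Small Business Registration

(a) Operating License is not required → no effect.
(b) does not provide childcare services → Standard Authorization not required.
(c) revenue $1,375,000 ≤ $2,600,000 → Small Business Registration required.
(d) is a home-based business (not: occupies leased commercial space) → Commercial Tenant Registration not required.
(e) does not provide live entertainment; handles hazardous materials → Operating License not required.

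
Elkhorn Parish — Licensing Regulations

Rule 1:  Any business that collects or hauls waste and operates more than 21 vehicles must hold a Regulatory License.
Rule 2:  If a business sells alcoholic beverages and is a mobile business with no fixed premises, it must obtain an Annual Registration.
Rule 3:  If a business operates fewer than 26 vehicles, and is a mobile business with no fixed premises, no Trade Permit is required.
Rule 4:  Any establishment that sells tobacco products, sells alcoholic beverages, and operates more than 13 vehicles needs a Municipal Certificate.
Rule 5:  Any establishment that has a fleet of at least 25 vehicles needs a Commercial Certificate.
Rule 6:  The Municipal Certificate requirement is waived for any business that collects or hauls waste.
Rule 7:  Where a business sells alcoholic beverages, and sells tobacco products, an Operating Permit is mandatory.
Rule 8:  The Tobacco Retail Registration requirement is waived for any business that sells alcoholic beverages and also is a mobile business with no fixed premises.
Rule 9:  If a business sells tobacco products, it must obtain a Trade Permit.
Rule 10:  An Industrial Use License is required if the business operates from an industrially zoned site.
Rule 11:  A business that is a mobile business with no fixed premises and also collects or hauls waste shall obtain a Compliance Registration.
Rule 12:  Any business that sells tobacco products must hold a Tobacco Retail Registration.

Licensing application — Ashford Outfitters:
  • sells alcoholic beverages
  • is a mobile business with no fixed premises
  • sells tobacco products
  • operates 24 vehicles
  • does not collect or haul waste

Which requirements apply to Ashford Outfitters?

Annual Registration, Municipal Certificate, Operating Permit

Rule 1: does not collect or haul waste; vehicles 24 > 21 → Regulatory License not required.
Rule 2: sells alcoholic beverages; is a mobile business with no fixed premises → Annual Registration required.
Rule 3: vehicles 24 < 26; is a mobile business with no fixed premises → exempt from Trade Permit.
Rule 4: sells tobacco products; sells alcoholic beverages; vehicles 24 > 13 → Municipal Certificate required.
Rule 5: vehicles 24 < 25 → Commercial Certificate not required.
Rule 6: does not collect or haul waste → Municipal Certificate exemption does not apply.
Rule 7: sells alcoholic beverages; sells tobacco products → Operating Permit required.
Rule 8: sells alcoholic beverages; is a mobile business with no fixed premises → exempt from Tobacco Retail Registration.
Rule 9: sells tobacco products → Trade Permit required.
Rule 10: is a mobile business with no fixed premises (not: operates from an industrially zoned site) → Industrial Use License not required.
Rule 11: is a mobile business with no fixed premises; does not collect or haul waste → Compliance Registration not required.
Rule 12: sells tobacco products → Tobacco Retail Registration required.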